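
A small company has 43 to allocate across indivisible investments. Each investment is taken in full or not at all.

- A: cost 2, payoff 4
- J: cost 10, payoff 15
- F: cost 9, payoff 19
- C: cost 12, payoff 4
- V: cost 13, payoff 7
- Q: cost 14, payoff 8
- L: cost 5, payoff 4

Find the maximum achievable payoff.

50

This is an integer program with binary decision variables.
A + J + F + Q + L: cost 2 + 10 + 9 + 14 + 5 = 40 ≤ 43, payoff 4 + 15 + 19 + 8 + 4 = 50.
A + J + F + V + L: cost 2 + 10 + 9 + 13 + 5 = 39 ≤ 43, payoff 4 + 15 + 19 + 7 + 4 = 49.
A + J + F + Q: cost 2 + 10 + 9 + 14 = 35 ≤ 43, payoff 4 + 15 + 19 + 8 = 46.
Best is A, J, F, Q, and L with total payoff 50.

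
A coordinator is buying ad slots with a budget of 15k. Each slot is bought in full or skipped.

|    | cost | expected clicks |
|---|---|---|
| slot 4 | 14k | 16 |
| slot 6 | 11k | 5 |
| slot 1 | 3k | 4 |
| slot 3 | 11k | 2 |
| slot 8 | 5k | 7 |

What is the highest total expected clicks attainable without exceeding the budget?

This is a 0-1 knapsack instance.
slot 6 + slot 1: cost 11 + 3 = 14 ≤ 15, expected clicks 5 + 4 = 9.
slot 1 + slot 8: cost 3 + 5 = 8 ≤ 15, expected clicks 4 + 7 = 11.
slot 4: cost 14 ≤ 15, expected clicks 16.
Best is slot 4 with total expected clicks 16.

16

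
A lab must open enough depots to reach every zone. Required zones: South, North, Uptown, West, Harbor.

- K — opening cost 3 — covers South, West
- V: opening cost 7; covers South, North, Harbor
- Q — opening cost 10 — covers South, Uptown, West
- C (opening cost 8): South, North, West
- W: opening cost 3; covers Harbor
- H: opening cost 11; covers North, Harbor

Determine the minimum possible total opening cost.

The greedy cost-per-new-zone heuristic would pick K, W, V, and Q for 23, but a cheaper cover exists.
Choose V and Q: together they cover South, North, Uptown, West, Harbor — every zone.
Total opening cost: 7 + 10 = 17.
No cover costs less than 17.

17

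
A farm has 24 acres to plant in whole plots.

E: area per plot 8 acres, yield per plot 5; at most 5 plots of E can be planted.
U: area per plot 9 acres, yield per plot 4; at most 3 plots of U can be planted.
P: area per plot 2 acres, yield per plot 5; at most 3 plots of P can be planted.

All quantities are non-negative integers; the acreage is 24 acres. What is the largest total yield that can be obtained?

25

Take 2×E and 3×P: area 22 ≤ 24, yield 2·5 + 3·5 = 25.
P has the best ratio (5/2) and is taken to its limit of 3; remaining capacity is filled optimally with the others.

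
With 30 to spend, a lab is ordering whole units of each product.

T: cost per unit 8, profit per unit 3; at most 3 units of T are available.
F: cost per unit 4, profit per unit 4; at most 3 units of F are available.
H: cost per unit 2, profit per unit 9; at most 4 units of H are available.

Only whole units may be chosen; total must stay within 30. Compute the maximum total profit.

This is a bounded integer knapsack.
3×F and 4×H: cost 20 ≤ 30, profit 3·4 + 4·9 = 48.
1×T, 3×F, and 4×H: cost 28 ≤ 30, profit 1·3 + 3·4 + 4·9 = 51.
Best is 51.

51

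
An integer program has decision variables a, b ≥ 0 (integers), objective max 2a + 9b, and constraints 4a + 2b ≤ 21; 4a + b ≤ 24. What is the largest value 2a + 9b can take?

90

The continuous relaxation peaks at (0, 10.5) with value 94.50; rounding to a feasible lattice point costs some objective.
(a,b)=(0,10): 4·0+2·10=20≤21, 4·0+1·10=10≤24, objective 90.
(a,b)=(0,9): 4·0+2·9=18≤21, 4·0+1·9=9≤24, objective 81.
No feasible integer point exceeds 90.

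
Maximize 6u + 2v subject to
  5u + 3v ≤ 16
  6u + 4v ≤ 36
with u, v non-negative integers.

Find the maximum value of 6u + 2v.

18

The continuous relaxation peaks at (3.2, 0) with value 19.20; rounding to a feasible lattice point costs some objective.
(u,v)=(3,0): 5·3+3·0=15≤16, 6·3+4·0=18≤36, objective 18.
(u,v)=(2,1): 5·2+3·1=13≤16, 6·2+4·1=16≤36, objective 14.
No feasible integer point exceeds 18.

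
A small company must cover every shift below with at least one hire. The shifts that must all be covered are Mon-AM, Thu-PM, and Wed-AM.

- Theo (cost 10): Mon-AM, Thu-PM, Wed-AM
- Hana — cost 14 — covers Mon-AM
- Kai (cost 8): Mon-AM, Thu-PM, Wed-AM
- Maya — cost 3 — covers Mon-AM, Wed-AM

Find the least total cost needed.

The greedy cost-per-new-shift heuristic would pick Maya and Kai for 11, but a cheaper cover exists.
Kai alone covers Mon-AM, Thu-PM, Wed-AM — every shift.
Total cost: 8.
No cover costs less than 8.

8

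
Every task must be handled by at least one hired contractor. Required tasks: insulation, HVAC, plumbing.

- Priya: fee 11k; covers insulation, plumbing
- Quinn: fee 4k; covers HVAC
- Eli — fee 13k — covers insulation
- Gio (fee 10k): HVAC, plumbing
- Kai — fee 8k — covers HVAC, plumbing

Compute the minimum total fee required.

This is a weighted set-cover instance.
Choose Priya and Quinn: together they cover insulation, HVAC, plumbing — every task.
Total fee: 11 + 4 = 15.
No cover costs less than 15.

15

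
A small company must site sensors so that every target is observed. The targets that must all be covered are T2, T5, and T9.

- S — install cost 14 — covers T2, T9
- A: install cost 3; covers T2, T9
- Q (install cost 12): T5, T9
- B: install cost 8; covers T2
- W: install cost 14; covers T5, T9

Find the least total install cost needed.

This is an integer covering problem.
Choose A and Q: together they cover T2, T5, T9 — every target.
Total install cost: 3 + 12 = 15.
No cover costs less than 15.

15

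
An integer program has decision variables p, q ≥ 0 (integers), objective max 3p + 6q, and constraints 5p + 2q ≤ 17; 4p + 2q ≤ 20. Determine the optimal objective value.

48

(p,q)=(0,8): 5·0+2·8=16≤17, 4·0+2·8=16≤20, objective 48.
(p,q)=(0,7): 5·0+2·7=14≤17, 4·0+2·7=14≤20, objective 42.
No feasible integer point exceeds 48.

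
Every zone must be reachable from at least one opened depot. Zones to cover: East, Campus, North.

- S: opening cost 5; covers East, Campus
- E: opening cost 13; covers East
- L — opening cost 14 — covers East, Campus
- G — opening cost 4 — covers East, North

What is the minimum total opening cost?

Choose S and G: together they cover East, Campus, North — every zone.
Total opening cost: 5 + 4 = 9.
No cover costs less than 9.

9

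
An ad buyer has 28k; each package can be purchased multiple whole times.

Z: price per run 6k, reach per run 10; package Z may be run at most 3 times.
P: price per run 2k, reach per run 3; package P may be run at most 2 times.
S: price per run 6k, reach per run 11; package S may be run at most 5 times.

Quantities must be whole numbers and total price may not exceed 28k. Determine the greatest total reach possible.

Take 2×P and 4×S: price 28 ≤ 28, reach 2·3 + 4·11 = 50.
No other integer combination yields more.

50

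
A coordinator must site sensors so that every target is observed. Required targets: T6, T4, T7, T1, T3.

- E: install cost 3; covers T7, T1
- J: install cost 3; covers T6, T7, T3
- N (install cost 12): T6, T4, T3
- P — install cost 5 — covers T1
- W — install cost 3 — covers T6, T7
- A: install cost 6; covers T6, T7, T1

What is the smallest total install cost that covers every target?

This is a weighted set-cover instance.
The greedy cost-per-new-target heuristic would pick J, E, and N for 18, but a cheaper cover exists.
Choose E and N: together they cover T6, T4, T7, T1, T3 — every target.
Total install cost: 3 + 12 = 15.
No cover costs less than 15.

15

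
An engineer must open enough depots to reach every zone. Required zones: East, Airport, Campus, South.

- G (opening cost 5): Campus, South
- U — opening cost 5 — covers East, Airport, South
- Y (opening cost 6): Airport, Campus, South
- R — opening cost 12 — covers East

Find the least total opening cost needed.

10

Choose G and U: together they cover East, Airport, Campus, South — every zone.
Total opening cost: 5 + 5 = 10.
No cover costs less than 10.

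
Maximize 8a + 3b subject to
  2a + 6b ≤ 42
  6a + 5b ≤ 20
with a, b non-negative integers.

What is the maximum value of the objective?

24

Relaxing integrality, the LP optimum is 26.67 at (a,b) = (3.33, 0), which is not an integer point.
(a,b)=(3,0): 2·3+6·0=6≤42, 6·3+5·0=18≤20, objective 24.
(a,b)=(2,1): 2·2+6·1=10≤42, 6·2+5·1=17≤20, objective 19.
The best lattice point is (3,0), giving 24.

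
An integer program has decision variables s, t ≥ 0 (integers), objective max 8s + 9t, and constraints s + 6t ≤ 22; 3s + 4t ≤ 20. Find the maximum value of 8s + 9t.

(s,t)=(4,2): 1·4+6·2=16≤22, 3·4+4·2=20≤20, objective 50.
(s,t)=(5,1): 1·5+6·1=11≤22, 3·5+4·1=19≤20, objective 49.
(s,t)=(6,0): 1·6+6·0=6≤22, 3·6+4·0=18≤20, objective 48.
(s,t)=(3,2): 1·3+6·2=15≤22, 3·3+4·2=17≤20, objective 42.
The best lattice point is (4,2), giving 50.

50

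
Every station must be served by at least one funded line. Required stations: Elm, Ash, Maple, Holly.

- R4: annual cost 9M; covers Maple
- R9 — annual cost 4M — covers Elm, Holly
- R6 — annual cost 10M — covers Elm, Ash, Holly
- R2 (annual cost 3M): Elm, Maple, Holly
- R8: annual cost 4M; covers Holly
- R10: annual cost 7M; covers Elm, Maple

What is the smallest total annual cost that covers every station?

13

Choose R6 and R2: together they cover Elm, Ash, Maple, Holly — every station.
Total annual cost: 10 + 3 = 13.
No cover costs less than 13.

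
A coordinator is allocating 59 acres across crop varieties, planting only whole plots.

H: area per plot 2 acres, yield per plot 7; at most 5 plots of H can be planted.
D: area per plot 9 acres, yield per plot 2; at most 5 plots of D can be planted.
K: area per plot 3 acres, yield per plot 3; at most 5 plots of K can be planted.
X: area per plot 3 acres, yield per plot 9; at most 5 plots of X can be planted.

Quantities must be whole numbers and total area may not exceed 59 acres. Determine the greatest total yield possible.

H has the best ratio (7/2); taking only H gives at most 5×7 = 35 (stopped by the supply cap of 5).
Mixing does better — 5×H, 2×D, 5×K, and 5×X: area 58 ≤ 59, yield 5·7 + 2·2 + 5·3 + 5·9 = 99.

99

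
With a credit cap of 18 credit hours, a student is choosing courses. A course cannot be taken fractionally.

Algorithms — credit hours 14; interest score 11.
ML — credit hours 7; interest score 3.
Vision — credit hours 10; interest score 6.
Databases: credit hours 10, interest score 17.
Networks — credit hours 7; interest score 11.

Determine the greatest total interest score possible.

28

Take Databases and Networks: credit hours 10 + 7 = 17 ≤ 18, interest score 17 + 11 = 28.
No other feasible combination does better.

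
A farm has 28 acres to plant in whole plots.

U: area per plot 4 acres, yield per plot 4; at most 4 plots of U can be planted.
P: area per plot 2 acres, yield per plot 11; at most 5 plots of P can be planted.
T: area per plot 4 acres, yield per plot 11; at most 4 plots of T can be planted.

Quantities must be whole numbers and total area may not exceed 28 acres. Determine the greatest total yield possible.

This is a bounded integer knapsack.
Take 5×P and 4×T: area 26 ≤ 28, yield 5·11 + 4·11 = 99.
P has the best ratio (11/2) and is taken to its limit of 5; remaining capacity is filled optimally with the others.

99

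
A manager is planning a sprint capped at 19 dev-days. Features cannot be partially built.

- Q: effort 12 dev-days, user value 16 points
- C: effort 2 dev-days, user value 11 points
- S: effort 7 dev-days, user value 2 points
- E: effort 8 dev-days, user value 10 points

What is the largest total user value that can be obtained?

C + E: effort 2 + 8 = 10 ≤ 19, user value 11 + 10 = 21.
Q + C: effort 12 + 2 = 14 ≤ 19, user value 16 + 11 = 27.
C + S + E: effort 2 + 7 + 8 = 17 ≤ 19, user value 11 + 2 + 10 = 23.
Best is Q and C with total user value 27.

27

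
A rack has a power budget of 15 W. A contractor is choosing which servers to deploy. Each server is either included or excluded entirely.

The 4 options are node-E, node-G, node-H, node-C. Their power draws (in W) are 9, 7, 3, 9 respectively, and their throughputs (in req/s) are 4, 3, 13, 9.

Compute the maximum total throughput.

22

node-H + node-C: power draw 3 + 9 = 12 ≤ 15, throughput 13 + 9 = 22.
node-E + node-H: power draw 9 + 3 = 12 ≤ 15, throughput 4 + 13 = 17.
Best is node-H and node-C with total throughput 22.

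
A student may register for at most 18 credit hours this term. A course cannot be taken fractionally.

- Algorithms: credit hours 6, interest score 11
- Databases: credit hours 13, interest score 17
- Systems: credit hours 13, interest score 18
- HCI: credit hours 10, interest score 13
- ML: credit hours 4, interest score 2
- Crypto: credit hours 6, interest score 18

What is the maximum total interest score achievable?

HCI + Crypto: credit hours 10 + 6 = 16 ≤ 18, interest score 13 + 18 = 31.
Algorithms + Crypto: credit hours 6 + 6 = 12 ≤ 18, interest score 11 + 18 = 29.
Algorithms + ML + Crypto: credit hours 6 + 4 + 6 = 16 ≤ 18, interest score 11 + 2 + 18 = 31.
The maximum interest score is 31; one optimal choice is HCI and Crypto.

31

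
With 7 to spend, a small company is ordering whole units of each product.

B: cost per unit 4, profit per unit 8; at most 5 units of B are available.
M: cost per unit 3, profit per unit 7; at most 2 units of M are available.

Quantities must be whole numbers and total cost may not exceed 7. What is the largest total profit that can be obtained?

M has the best ratio (7/3); taking only M gives at most 2×7 = 14 (stopped by the cost limit).
Mixing does better — 1×B and 1×M: cost 7 ≤ 7, profit 1·8 + 1·7 = 15.

15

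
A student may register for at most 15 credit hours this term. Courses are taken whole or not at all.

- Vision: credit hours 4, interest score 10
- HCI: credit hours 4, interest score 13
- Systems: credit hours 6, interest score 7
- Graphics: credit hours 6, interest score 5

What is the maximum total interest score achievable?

Vision + HCI + Graphics: credit hours 4 + 4 + 6 = 14 ≤ 15, interest score 10 + 13 + 5 = 28.
Vision + HCI + Systems: credit hours 4 + 4 + 6 = 14 ≤ 15, interest score 10 + 13 + 7 = 30.
Best is Vision, HCI, and Systems with total interest score 30.

30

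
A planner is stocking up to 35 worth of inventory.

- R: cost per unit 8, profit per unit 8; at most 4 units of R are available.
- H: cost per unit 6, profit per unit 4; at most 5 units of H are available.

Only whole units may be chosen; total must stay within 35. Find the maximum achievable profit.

Take 4×R: cost 32 ≤ 35, profit 4·8 = 32.
R has the best ratio (8/8) and is taken to its limit of 4; remaining capacity is filled optimally with the others.

32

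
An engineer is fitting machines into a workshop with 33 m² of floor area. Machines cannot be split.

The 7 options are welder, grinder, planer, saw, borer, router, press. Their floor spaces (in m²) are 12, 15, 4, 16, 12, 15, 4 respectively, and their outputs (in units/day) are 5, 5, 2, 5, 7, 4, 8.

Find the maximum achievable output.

22

Allowing fractional choices, the relaxed optimum would be about 22.3, but machines are indivisible.
grinder + borer + press: floor space 15 + 12 + 4 = 31 ≤ 33, output 5 + 7 + 8 = 20.
welder + planer + borer + press: floor space 12 + 4 + 12 + 4 = 32 ≤ 33, output 5 + 2 + 7 + 8 = 22.
welder + borer + press: floor space 12 + 12 + 4 = 28 ≤ 33, output 5 + 7 + 8 = 20.
Best is welder, planer, borer, and press with total output 22.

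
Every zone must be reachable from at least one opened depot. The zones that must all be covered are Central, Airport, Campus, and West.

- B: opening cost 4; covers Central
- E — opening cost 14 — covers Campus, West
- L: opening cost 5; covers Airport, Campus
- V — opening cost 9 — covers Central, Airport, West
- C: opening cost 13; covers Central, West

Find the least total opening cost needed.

The greedy cost-per-new-zone heuristic would pick L, B, and V for 18, but a cheaper cover exists.
Choose L and V: together they cover Central, Airport, Campus, West — every zone.
Total opening cost: 5 + 9 = 14.
No cover costs less than 14.

14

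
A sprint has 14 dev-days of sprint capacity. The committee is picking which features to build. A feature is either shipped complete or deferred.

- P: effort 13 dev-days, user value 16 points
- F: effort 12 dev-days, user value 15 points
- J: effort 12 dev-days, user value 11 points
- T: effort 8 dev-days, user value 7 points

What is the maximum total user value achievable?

16

Allowing fractional choices, the relaxed optimum would be about 17.5, but features are indivisible.
J: effort 12 ≤ 14, user value 11.
F: effort 12 ≤ 14, user value 15.
P: effort 13 ≤ 14, user value 16.
Best is P with total user value 16.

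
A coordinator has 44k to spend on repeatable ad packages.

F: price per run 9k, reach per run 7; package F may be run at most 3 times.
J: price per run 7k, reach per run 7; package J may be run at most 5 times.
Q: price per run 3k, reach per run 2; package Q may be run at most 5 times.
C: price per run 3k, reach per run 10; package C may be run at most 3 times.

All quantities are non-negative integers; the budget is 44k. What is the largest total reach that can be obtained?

65

C has the best ratio (10/3); taking only C gives at most 3×10 = 30 (stopped by the supply cap of 3).
Mixing does better — 5×J and 3×C: price 44 ≤ 44, reach 5·7 + 3·10 = 65.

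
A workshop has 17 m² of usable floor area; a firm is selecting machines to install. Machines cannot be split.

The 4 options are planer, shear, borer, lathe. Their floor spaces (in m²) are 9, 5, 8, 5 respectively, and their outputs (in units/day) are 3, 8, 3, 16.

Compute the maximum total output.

24

Take shear and lathe: floor space 5 + 5 = 10 ≤ 17, output 8 + 16 = 24.
No other feasible combination does better.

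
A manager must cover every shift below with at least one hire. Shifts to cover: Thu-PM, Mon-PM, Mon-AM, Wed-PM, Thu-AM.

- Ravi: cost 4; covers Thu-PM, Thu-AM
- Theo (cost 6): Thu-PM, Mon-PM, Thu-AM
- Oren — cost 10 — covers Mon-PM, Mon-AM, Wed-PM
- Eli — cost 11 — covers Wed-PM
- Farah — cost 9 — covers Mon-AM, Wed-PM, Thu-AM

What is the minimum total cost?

Choose Ravi and Oren: together they cover Thu-PM, Mon-PM, Mon-AM, Wed-PM, Thu-AM — every shift.
Total cost: 4 + 10 = 14.
No cover costs less than 14.

14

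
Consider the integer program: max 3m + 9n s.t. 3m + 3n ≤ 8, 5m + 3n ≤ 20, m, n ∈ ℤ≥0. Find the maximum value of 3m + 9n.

18

(m,n)=(0,2) is feasible, giving 18.
(m,n)=(1,1) is feasible, giving 12.
(m,n)=(0,1) is feasible, giving 9.
The best lattice point is (0,2), giving 18.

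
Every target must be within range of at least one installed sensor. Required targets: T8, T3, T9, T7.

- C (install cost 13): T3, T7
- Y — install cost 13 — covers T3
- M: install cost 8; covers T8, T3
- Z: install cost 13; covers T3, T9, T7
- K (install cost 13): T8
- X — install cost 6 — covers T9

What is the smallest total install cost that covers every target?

21

The greedy cost-per-new-target heuristic would pick M, X, and C for 27, but a cheaper cover exists.
Choose M and Z: together they cover T8, T3, T9, T7 — every target.
Total install cost: 8 + 13 = 21.
No cover costs less than 21.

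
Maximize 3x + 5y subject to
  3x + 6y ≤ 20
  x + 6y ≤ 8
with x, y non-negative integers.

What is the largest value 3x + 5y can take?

18

(x,y)=(6,0): 3·6+6·0=18≤20, 1·6+6·0=6≤8, objective 18.
(x,y)=(5,0): 3·5+6·0=15≤20, 1·5+6·0=5≤8, objective 15.
The best lattice point is (6,0), giving 18.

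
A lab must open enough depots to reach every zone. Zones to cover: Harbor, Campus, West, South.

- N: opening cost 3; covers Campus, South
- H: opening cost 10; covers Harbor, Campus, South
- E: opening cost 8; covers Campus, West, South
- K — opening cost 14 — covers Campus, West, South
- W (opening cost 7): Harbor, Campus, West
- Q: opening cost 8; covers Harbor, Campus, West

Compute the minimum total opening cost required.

10

Choose N and W: together they cover Harbor, Campus, West, South — every zone.
Total opening cost: 3 + 7 = 10.
No cover costs less than 10.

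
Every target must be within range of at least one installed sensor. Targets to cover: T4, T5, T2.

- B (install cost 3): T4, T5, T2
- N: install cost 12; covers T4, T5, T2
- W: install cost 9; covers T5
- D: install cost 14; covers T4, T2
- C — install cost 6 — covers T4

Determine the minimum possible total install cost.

This is an integer covering problem.
B alone covers T4, T5, T2 — every target.
Total install cost: 3.
No cover costs less than 3.

3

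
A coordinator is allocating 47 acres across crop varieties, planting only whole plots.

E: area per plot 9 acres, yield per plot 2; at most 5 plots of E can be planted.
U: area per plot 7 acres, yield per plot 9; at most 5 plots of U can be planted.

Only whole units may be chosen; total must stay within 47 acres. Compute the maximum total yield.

47

U has the best ratio (9/7); taking only U gives at most 5×9 = 45 (stopped by the supply cap of 5).
Mixing does better — 1×E and 5×U: area 44 ≤ 47, yield 1·2 + 5·9 = 47.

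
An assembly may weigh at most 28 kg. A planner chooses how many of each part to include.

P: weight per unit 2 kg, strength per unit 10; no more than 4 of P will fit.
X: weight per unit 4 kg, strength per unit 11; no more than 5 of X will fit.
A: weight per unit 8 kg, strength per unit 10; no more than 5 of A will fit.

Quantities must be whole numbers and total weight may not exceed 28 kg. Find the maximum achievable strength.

P has the best ratio (10/2); taking only P gives at most 4×10 = 40 (stopped by the supply cap of 4).
Mixing does better — 4×P and 5×X: weight 28 ≤ 28, strength 4·10 + 5·11 = 95.

95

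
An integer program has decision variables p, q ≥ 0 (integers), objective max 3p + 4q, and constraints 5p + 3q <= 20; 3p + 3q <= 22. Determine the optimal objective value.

(p,q)=(0,6): 5·0+3·6=18≤20, 3·0+3·6=18≤22, objective 24.
(p,q)=(1,5): 5·1+3·5=20≤20, 3·1+3·5=18≤22, objective 23.
(p,q)=(0,5): 5·0+3·5=15≤20, 3·0+3·5=15≤22, objective 20.
Maximum is 24 at (p,q)=(0,6).

24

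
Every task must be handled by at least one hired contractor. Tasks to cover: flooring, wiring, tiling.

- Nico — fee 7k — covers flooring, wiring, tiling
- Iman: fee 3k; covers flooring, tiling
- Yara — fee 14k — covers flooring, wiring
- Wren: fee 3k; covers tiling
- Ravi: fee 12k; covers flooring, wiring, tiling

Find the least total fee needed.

The greedy cost-per-new-task heuristic would pick Iman and Nico for 10, but a cheaper cover exists.
Nico alone covers flooring, wiring, tiling — every task.
Total fee: 7.
No cover costs less than 7.

7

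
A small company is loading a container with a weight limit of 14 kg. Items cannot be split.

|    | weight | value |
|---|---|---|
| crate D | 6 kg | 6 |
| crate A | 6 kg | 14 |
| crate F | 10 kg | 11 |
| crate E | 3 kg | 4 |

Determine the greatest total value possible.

Allowing fractional choices, the relaxed optimum would be about 23.5, but items are indivisible.
crate A + crate E: weight 6 + 3 = 9 ≤ 14, value 14 + 4 = 18.
crate F + crate E: weight 10 + 3 = 13 ≤ 14, value 11 + 4 = 15.
crate D + crate A: weight 6 + 6 = 12 ≤ 14, value 6 + 14 = 20.
Best is crate D and crate A with total value 20.

20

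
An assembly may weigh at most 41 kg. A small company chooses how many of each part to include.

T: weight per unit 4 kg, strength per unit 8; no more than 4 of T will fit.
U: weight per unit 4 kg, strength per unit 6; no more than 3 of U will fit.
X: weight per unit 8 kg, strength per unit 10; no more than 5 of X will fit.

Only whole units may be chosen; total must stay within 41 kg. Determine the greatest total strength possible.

T has the best ratio (8/4); taking only T gives at most 4×8 = 32 (stopped by the supply cap of 4).
Mixing does better — 4×T, 2×U, and 2×X: weight 40 ≤ 41, strength 4·8 + 2·6 + 2·10 = 64.

64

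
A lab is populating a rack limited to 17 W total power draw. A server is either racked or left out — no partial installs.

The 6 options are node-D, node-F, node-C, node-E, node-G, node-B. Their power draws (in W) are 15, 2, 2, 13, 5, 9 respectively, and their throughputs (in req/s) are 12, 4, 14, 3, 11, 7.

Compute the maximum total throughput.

Allowing fractional choices, the relaxed optimum would be about 35.4, but servers are indivisible.
node-C + node-G + node-B: power draw 2 + 5 + 9 = 16 ≤ 17, throughput 14 + 11 + 7 = 32.
node-F + node-C + node-G: power draw 2 + 2 + 5 = 9 ≤ 17, throughput 4 + 14 + 11 = 29.
Best is node-C, node-G, and node-B with total throughput 32.

32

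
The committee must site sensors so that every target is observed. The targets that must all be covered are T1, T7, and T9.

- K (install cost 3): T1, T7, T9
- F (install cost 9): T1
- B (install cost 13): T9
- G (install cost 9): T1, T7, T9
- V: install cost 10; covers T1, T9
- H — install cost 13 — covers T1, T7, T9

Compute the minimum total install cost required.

3

K alone covers T1, T7, T9 — every target.
Total install cost: 3.
No cover costs less than 3.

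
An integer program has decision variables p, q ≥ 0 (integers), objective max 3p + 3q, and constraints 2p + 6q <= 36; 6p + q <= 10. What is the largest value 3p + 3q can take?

(p,q)=(0,6) is feasible, giving 18.
(p,q)=(1,4) is feasible, giving 15.
(p,q)=(0,5) is feasible, giving 15.
(p,q)=(0,4) is feasible, giving 12.
Maximum is 18 at (p,q)=(0,6).

18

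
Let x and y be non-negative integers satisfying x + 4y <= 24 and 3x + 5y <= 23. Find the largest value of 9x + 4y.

63

(x,y)=(7,0): 1·7+4·0=7≤24, 3·7+5·0=21≤23, objective 63.
(x,y)=(6,1): 1·6+4·1=10≤24, 3·6+5·1=23≤23, objective 58.
(x,y)=(6,0): 1·6+4·0=6≤24, 3·6+5·0=18≤23, objective 54.
No feasible integer point exceeds 63.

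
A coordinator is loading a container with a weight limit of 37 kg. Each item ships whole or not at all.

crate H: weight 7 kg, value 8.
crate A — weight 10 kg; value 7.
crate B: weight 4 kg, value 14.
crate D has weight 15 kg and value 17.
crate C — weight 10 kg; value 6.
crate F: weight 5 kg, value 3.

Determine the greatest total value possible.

46

Treat it as a binary knapsack problem.
crate H + crate B + crate D + crate C: weight 7 + 4 + 15 + 10 = 36 ≤ 37, value 8 + 14 + 17 + 6 = 45.
crate H + crate A + crate B + crate D: weight 7 + 10 + 4 + 15 = 36 ≤ 37, value 8 + 7 + 14 + 17 = 46.
crate H + crate B + crate D + crate F: weight 7 + 4 + 15 + 5 = 31 ≤ 37, value 8 + 14 + 17 + 3 = 42.
Best is crate H, crate A, crate B, and crate D with total value 46.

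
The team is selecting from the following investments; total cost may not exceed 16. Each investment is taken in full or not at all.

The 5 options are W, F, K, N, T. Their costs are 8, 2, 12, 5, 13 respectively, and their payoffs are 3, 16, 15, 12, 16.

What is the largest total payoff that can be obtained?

32

This is a 0-1 knapsack instance.
F + T: cost 2 + 13 = 15 ≤ 16, payoff 16 + 16 = 32.
F + K: cost 2 + 12 = 14 ≤ 16, payoff 16 + 15 = 31.
Best is F and T with total payoff 32.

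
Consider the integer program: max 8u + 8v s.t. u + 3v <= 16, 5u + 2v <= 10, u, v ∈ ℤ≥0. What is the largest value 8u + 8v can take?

(u,v)=(0,5): 1·0+3·5=15≤16, 5·0+2·5=10≤10, objective 40.
(u,v)=(0,4): 1·0+3·4=12≤16, 5·0+2·4=8≤10, objective 32.
Maximum is 40 at (u,v)=(0,5).

40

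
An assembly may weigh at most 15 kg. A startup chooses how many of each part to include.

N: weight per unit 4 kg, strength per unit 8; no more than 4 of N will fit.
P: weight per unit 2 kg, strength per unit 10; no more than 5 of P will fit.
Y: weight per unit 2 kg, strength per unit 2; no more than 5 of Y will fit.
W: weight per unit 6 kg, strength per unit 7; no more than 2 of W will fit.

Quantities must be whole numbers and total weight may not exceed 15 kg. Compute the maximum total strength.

This is a bounded integer knapsack.
5×P and 2×Y: weight 14 ≤ 15, strength 5·10 + 2·2 = 54.
1×N and 5×P: weight 14 ≤ 15, strength 1·8 + 5·10 = 58.
Best is 58.

58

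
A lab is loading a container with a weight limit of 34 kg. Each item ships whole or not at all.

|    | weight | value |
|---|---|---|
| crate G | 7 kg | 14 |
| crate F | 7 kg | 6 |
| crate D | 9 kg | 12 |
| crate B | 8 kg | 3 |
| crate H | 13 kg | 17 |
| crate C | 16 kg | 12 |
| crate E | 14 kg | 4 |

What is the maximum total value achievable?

43

crate G + crate D + crate H: weight 7 + 9 + 13 = 29 ≤ 34, value 14 + 12 + 17 = 43.
crate G + crate D + crate C: weight 7 + 9 + 16 = 32 ≤ 34, value 14 + 12 + 12 = 38.
Best is crate G, crate D, and crate H with total value 43.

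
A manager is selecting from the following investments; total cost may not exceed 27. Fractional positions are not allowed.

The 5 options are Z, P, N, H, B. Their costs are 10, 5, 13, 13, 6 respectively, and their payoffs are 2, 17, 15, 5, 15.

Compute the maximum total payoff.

47

P + H + B: cost 5 + 13 + 6 = 24 ≤ 27, payoff 17 + 5 + 15 = 37.
Z + P + B: cost 10 + 5 + 6 = 21 ≤ 27, payoff 2 + 17 + 15 = 34.
P + N + B: cost 5 + 13 + 6 = 24 ≤ 27, payoff 17 + 15 + 15 = 47.
Best is P, N, and B with total payoff 47.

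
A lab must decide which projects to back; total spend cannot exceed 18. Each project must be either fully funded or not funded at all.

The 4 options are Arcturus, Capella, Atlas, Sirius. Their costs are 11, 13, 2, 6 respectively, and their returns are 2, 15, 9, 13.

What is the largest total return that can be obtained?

Allowing fractional choices, the relaxed optimum would be about 33.5, but projects are indivisible.
Atlas + Sirius: cost 2 + 6 = 8 ≤ 18, return 9 + 13 = 22.
Capella + Atlas: cost 13 + 2 = 15 ≤ 18, return 15 + 9 = 24.
Best is Capella and Atlas with total return 24.

24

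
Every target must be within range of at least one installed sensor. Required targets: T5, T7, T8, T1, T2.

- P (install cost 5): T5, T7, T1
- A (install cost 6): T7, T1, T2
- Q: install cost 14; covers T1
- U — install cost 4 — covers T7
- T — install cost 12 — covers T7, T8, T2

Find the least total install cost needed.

The greedy cost-per-new-target heuristic would pick P, A, and T for 23, but a cheaper cover exists.
Choose P and T: together they cover T5, T7, T8, T1, T2 — every target.
Total install cost: 5 + 12 = 17.
No cover costs less than 17.

17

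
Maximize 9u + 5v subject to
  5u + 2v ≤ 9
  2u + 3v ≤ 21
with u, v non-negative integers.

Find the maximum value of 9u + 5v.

The continuous relaxation peaks at (0, 4.5) with value 22.50; rounding to a feasible lattice point costs some objective.
(u,v)=(0,4): 5·0+2·4=8≤9, 2·0+3·4=12≤21, objective 20.
(u,v)=(0,3): 5·0+2·3=6≤9, 2·0+3·3=9≤21, objective 15.
Maximum is 20 at (u,v)=(0,4).

20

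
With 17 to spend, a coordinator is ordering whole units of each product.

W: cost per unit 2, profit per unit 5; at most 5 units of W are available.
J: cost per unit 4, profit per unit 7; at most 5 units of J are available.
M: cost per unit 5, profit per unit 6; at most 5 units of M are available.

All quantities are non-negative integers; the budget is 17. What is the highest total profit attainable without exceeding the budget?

34

This is a bounded integer knapsack.
4×W and 2×J: cost 16 ≤ 17, profit 4·5 + 2·7 = 34.
4×W, 1×J, and 1×M: cost 17 ≤ 17, profit 4·5 + 1·7 + 1·6 = 33.
Best is 34.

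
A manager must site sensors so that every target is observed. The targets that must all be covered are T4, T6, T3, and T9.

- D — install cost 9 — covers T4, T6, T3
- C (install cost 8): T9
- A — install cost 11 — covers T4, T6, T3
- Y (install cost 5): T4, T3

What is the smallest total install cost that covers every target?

The greedy cost-per-new-target heuristic would pick Y, C, and D for 22, but a cheaper cover exists.
Choose D and C: together they cover T4, T6, T3, T9 — every target.
Total install cost: 9 + 8 = 17.
No cover costs less than 17.

17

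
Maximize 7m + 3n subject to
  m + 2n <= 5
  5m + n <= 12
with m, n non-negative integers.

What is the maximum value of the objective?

17

Relaxing integrality, the LP optimum is 19.11 at (m,n) = (2.11, 1.44), which is not an integer point.
(m,n)=(2,1): 1·2+2·1=4≤5, 5·2+1·1=11≤12, objective 17.
(m,n)=(2,0): 1·2+2·0=2≤5, 5·2+1·0=10≤12, objective 14.
(m,n)=(1,2): 1·1+2·2=5≤5, 5·1+1·2=7≤12, objective 13.
(m,n)=(1,1): 1·1+2·1=3≤5, 5·1+1·1=6≤12, objective 10.
The best lattice point is (2,1), giving 17.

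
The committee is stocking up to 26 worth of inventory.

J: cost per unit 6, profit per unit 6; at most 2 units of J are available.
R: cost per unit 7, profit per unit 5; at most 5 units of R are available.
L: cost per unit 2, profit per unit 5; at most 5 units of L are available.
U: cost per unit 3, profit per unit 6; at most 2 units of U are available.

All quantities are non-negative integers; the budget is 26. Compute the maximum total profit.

1×J, 5×L, and 2×U: cost 22 ≤ 26, profit 1·6 + 5·5 + 2·6 = 43.
2×J, 4×L, and 2×U: cost 26 ≤ 26, profit 2·6 + 4·5 + 2·6 = 44.
Best is 44.

44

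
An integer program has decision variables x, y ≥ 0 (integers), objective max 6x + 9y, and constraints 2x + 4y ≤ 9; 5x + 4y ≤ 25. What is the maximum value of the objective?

Relaxing integrality, the LP optimum is 27.00 at (x,y) = (4.5, 0), which is not an integer point.
(x,y)=(4,0): 2·4+4·0=8≤9, 5·4+4·0=20≤25, objective 24.
(x,y)=(3,0): 2·3+4·0=6≤9, 5·3+4·0=15≤25, objective 18.
Maximum is 24 at (x,y)=(4,0).

24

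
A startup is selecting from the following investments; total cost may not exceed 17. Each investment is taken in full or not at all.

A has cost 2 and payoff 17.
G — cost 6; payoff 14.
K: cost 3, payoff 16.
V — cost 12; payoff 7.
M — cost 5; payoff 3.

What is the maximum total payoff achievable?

50

Take A, G, K, and M: cost 2 + 6 + 3 + 5 = 16 ≤ 17, payoff 17 + 14 + 16 + 3 = 50.
No other feasible combination does better.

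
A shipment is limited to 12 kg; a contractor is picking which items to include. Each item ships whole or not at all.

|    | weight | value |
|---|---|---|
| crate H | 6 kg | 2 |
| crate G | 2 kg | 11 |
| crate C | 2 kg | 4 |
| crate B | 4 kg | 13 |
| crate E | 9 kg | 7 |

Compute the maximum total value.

28

crate H + crate G + crate B: weight 6 + 2 + 4 = 12 ≤ 12, value 2 + 11 + 13 = 26.
crate G + crate C + crate B: weight 2 + 2 + 4 = 8 ≤ 12, value 11 + 4 + 13 = 28.
Best is crate G, crate C, and crate B with total value 28.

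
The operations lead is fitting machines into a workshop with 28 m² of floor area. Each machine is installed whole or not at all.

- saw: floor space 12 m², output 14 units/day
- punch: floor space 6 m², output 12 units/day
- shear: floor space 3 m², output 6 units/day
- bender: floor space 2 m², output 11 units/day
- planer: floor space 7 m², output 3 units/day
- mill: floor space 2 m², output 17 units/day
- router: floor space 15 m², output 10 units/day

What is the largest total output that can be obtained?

60

Allowing fractional choices, the relaxed optimum would be about 62.0, but machines are indivisible.
saw + punch + shear + bender + mill: floor space 12 + 6 + 3 + 2 + 2 = 25 ≤ 28, output 14 + 12 + 6 + 11 + 17 = 60.
punch + shear + bender + mill + router: floor space 6 + 3 + 2 + 2 + 15 = 28 ≤ 28, output 12 + 6 + 11 + 17 + 10 = 56.
Best is saw, punch, shear, bender, and mill with total output 60.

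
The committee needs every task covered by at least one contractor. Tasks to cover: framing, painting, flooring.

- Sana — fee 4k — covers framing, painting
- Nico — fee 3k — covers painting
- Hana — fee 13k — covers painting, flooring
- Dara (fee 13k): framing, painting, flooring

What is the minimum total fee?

This is an integer covering problem.
The greedy cost-per-new-task heuristic would pick Sana and Hana for 17, but a cheaper cover exists.
Dara alone covers framing, painting, flooring — every task.
Total fee: 13.
No cover costs less than 13.

13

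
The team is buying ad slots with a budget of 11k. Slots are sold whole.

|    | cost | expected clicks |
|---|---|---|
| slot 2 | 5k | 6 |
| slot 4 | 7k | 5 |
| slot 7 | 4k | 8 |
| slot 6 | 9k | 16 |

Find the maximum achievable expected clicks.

Allowing fractional choices, the relaxed optimum would be about 20.4, but ad slots are indivisible.
slot 6: cost 9 ≤ 11, expected clicks 16.
slot 2 + slot 7: cost 5 + 4 = 9 ≤ 11, expected clicks 6 + 8 = 14.
slot 4 + slot 7: cost 7 + 4 = 11 ≤ 11, expected clicks 5 + 8 = 13.
Best is slot 6 with total expected clicks 16.

16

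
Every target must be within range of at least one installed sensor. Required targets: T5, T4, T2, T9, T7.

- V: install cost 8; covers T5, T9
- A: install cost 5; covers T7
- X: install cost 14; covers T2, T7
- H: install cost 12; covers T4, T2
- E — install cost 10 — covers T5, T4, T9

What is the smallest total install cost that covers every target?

Choose X and E: together they cover T5, T4, T2, T9, T7 — every target.
Total install cost: 14 + 10 = 24.

24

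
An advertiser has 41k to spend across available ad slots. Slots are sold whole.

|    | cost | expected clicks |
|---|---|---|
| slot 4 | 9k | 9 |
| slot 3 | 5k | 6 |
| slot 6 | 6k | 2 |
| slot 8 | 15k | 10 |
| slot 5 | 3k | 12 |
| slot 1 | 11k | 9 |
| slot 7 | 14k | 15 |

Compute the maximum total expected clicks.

46

Treat it as a binary knapsack problem.
slot 4 + slot 5 + slot 1 + slot 7: cost 9 + 3 + 11 + 14 = 37 ≤ 41, expected clicks 9 + 12 + 9 + 15 = 45.
slot 4 + slot 8 + slot 5 + slot 7: cost 9 + 15 + 3 + 14 = 41 ≤ 41, expected clicks 9 + 10 + 12 + 15 = 46.
slot 4 + slot 3 + slot 6 + slot 5 + slot 7: cost 9 + 5 + 6 + 3 + 14 = 37 ≤ 41, expected clicks 9 + 6 + 2 + 12 + 15 = 44.
Best is slot 4, slot 8, slot 5, and slot 7 with total expected clicks 46.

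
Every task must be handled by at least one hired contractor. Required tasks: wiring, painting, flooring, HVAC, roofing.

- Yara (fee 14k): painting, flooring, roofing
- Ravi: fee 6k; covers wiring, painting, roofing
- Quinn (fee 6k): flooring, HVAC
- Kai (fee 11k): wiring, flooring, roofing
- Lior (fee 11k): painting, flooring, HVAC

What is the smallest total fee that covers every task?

Choose Ravi and Quinn: together they cover wiring, painting, flooring, HVAC, roofing — every task.
Total fee: 6 + 6 = 12.

12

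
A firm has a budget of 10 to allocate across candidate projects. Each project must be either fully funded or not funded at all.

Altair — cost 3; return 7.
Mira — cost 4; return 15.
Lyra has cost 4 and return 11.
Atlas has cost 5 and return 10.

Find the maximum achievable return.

Take Mira and Lyra: cost 4 + 4 = 8 ≤ 10, return 15 + 11 = 26.
No other feasible combination does better.

26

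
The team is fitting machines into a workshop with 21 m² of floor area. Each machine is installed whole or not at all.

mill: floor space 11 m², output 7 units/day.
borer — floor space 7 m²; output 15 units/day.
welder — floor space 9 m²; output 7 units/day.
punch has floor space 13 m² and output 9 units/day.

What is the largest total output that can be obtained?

Take borer and punch: floor space 7 + 13 = 20 ≤ 21, output 15 + 9 = 24.
No other feasible combination does better.

24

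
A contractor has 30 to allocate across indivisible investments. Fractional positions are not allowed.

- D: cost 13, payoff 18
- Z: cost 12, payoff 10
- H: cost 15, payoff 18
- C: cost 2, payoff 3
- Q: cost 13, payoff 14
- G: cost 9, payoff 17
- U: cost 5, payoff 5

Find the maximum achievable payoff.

Allowing fractional choices, the relaxed optimum would be about 45.2, but investments are indivisible.
D + C + G + U: cost 13 + 2 + 9 + 5 = 29 ≤ 30, payoff 18 + 3 + 17 + 5 = 43.
D + G + U: cost 13 + 9 + 5 = 27 ≤ 30, payoff 18 + 17 + 5 = 40.
H + G + U: cost 15 + 9 + 5 = 29 ≤ 30, payoff 18 + 17 + 5 = 40.
Best is D, C, G, and U with total payoff 43.

43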